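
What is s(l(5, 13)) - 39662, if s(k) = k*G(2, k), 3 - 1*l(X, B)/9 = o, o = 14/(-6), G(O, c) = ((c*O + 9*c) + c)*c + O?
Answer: 1287538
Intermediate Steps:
G(O, c) = O + c*(10*c + O*c) (G(O, c) = ((O*c + 9*c) + c)*c + O = ((9*c + O*c) + c)*c + O = (10*c + O*c)*c + O = c*(10*c + O*c) + O = O + c*(10*c + O*c))
o = -7/3 (o = 14*(-⅙) = -7/3 ≈ -2.3333)
l(X, B) = 48 (l(X, B) = 27 - 9*(-7/3) = 27 + 21 = 48)
s(k) = k*(2 + 12*k²) (s(k) = k*(2 + 10*k² + 2*k²) = k*(2 + 12*k²))
s(l(5, 13)) - 39662 = (2*48 + 12*48³) - 39662 = (96 + 12*110592) - 39662 = (96 + 1327104) - 39662 = 1327200 - 39662 = 1287538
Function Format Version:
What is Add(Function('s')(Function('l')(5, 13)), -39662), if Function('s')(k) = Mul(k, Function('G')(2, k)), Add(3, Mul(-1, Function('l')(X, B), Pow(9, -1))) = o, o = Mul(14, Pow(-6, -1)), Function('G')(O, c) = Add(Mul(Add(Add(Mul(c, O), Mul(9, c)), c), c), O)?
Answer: 1287538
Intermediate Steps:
Function('G')(O, c) = Add(O, Mul(c, Add(Mul(10, c), Mul(O, c)))) (Function('G')(O, c) = Add(Mul(Add(Add(Mul(O, c), Mul(9, c)), c), c), O) = Add(Mul(Add(Add(Mul(9, c), Mul(O, c)), c), c), O) = Add(Mul(Add(Mul(10, c), Mul(O, c)), c), O) = Add(Mul(c, Add(Mul(10, c), Mul(O, c))), O) = Add(O, Mul(c, Add(Mul(10, c), Mul(O, c)))))
o = Rational(-7, 3) (o = Mul(14, Rational(-1, 6)) = Rational(-7, 3) ≈ -2.3333)
Function('l')(X, B) = 48 (Function('l')(X, B) = Add(27, Mul(-9, Rational(-7, 3))) = Add(27, 21) = 48)
Function('s')(k) = Mul(k, Add(2, Mul(12, Pow(k, 2)))) (Function('s')(k) = Mul(k, Add(2, Mul(10, Pow(k, 2)), Mul(2, Pow(k, 2)))) = Mul(k, Add(2, Mul(12, Pow(k, 2)))))
Add(Function('s')(Function('l')(5, 13)), -39662) = Add(Add(Mul(2, 48), Mul(12, Pow(48, 3))), -39662) = Add(Add(96, Mul(12, 110592)), -39662) = Add(Add(96, 1327104), -39662) = Add(1327200, -39662) = 1287538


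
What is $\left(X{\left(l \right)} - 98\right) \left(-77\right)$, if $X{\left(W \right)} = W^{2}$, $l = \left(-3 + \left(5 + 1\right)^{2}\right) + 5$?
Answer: $-103642$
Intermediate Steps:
$l = 38$ ($l = \left(-3 + 6^{2}\right) + 5 = \left(-3 + 36\right) + 5 = 33 + 5 = 38$)
$\left(X{\left(l \right)} - 98\right) \left(-77\right) = \left(38^{2} - 98\right) \left(-77\right) = \left(1444 - 98\right) \left(-77\right) = 1346 \left(-77\right) = -103642$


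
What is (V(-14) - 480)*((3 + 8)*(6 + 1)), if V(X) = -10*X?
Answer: -26180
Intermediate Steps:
(V(-14) - 480)*((3 + 8)*(6 + 1)) = (-10*(-14) - 480)*((3 + 8)*(6 + 1)) = (140 - 480)*(11*7) = -340*77 = -26180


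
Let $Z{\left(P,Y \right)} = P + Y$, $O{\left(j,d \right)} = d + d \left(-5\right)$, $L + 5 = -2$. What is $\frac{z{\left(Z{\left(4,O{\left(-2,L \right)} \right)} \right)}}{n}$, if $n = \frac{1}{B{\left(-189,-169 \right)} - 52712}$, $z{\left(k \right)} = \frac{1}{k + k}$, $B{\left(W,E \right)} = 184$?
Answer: $- \frac{3283}{4} \approx -820.75$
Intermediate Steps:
$L = -7$ ($L = -5 - 2 = -7$)
$O{\left(j,d \right)} = - 4 d$ ($O{\left(j,d \right)} = d - 5 d = - 4 d$)
$z{\left(k \right)} = \frac{1}{2 k}$
$n = - \frac{1}{52528}$ ($n = \frac{1}{184 - 52712} = \frac{1}{-52528} = - \frac{1}{52528} \approx -1.9037 \cdot 10^{-5}$)
$\frac{z{\left(Z{\left(4,O{\left(-2,L \right)} \right)} \right)}}{n} = \frac{\frac{1}{2} \frac{1}{4 - -28}}{- \frac{1}{52528}} = \frac{1}{2 \left(4 + 28\right)} \left(-52528\right) = \frac{1}{2 \cdot 32} \left(-52528\right) = \frac{1}{2} \cdot \frac{1}{32} \left(-52528\right) = \frac{1}{64} \left(-52528\right) = - \frac{3283}{4}$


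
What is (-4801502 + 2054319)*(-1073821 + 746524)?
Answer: 899144754351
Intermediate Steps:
(-4801502 + 2054319)*(-1073821 + 746524) = -2747183*(-327297) = 899144754351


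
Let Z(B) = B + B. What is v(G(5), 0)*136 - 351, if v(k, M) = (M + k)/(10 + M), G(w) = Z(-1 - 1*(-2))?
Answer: -1619/5 ≈ -323.80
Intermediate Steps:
Z(B) = 2*B
G(w) = 2 (G(w) = 2*(-1 - 1*(-2)) = 2*(-1 + 2) = 2*1 = 2)
v(k, M) = (M + k)/(10 + M)
v(G(5), 0)*136 - 351 = ((0 + 2)/(10 + 0))*136 - 351 = (2/10)*136 - 351 = ((⅒)*2)*136 - 351 = (⅕)*136 - 351 = 136/5 - 351 = -1619/5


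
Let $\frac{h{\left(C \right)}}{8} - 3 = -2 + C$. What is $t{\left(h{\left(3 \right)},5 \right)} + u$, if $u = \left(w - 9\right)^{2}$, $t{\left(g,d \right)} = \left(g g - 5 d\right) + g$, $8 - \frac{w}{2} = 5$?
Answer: $1040$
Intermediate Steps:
$w = 6$ ($w = 16 - 10 = 6$)
$h{\left(C \right)} = 8 + 8 C$ ($h{\left(C \right)} = 24 + 8 \left(-2 + C\right) = 24 + \left(-16 + 8 C\right) = 8 + 8 C$)
$t{\left(g,d \right)} = g + g^{2} - 5 d$ ($t{\left(g,d \right)} = \left(g^{2} - 5 d\right) + g = g + g^{2} - 5 d$)
$u = 9$ ($u = \left(6 - 9\right)^{2} = \left(-3\right)^{2} = 9$)
$t{\left(h{\left(3 \right)},5 \right)} + u = \left(\left(8 + 8 \cdot 3\right) + \left(8 + 8 \cdot 3\right)^{2} - 25\right) + 9 = \left(\left(8 + 24\right) + \left(8 + 24\right)^{2} - 25\right) + 9 = \left(32 + 32^{2} - 25\right) + 9 = \left(32 + 1024 - 25\right) + 9 = 1031 + 9 = 1040$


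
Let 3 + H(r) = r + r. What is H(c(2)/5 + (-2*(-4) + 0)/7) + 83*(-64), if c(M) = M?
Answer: -185917/35 ≈ -5311.9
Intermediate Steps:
H(r) = -3 + 2*r (H(r) = -3 + (r + r) = -3 + 2*r)
H(c(2)/5 + (-2*(-4) + 0)/7) + 83*(-64) = (-3 + 2*(2/5 + (-2*(-4) + 0)/7)) + 83*(-64) = (-3 + 2*(2*(⅕) + (8 + 0)*(⅐))) - 5312 = (-3 + 2*(⅖ + 8*(⅐))) - 5312 = (-3 + 2*(⅖ + 8/7)) - 5312 = (-3 + 2*(54/35)) - 5312 = (-3 + 108/35) - 5312 = 3/35 - 5312 = -185917/35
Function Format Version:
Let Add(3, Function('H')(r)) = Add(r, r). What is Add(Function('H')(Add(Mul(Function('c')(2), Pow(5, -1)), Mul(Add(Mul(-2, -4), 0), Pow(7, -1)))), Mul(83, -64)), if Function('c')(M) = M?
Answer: Rational(-185917, 35) ≈ -5311.9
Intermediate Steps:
Function('H')(r) = Add(-3, Mul(2, r)) (Function('H')(r) = Add(-3, Add(r, r)) = Add(-3, Mul(2, r)))
Add(Function('H')(Add(Mul(Function('c')(2), Pow(5, -1)), Mul(Add(Mul(-2, -4), 0), Pow(7, -1)))), Mul(83, -64)) = Add(Add(-3, Mul(2, Add(Mul(2, Pow(5, -1)), Mul(Add(Mul(-2, -4), 0), Pow(7, -1))))), Mul(83, -64)) = Add(Add(-3, Mul(2, Add(Mul(2, Rational(1, 5)), Mul(Add(8, 0), Rational(1, 7))))), -5312) = Add(Add(-3, Mul(2, Add(Rational(2, 5), Mul(8, Rational(1, 7))))), -5312) = Add(Add(-3, Mul(2, Add(Rational(2, 5), Rational(8, 7)))), -5312) = Add(Add(-3, Mul(2, Rational(54, 35))), -5312) = Add(Add(-3, Rational(108, 35)), -5312) = Add(Rational(3, 35), -5312) = Rational(-185917, 35)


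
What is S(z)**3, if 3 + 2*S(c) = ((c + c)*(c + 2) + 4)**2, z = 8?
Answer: 19449917143957/8 ≈ 2.4312e+12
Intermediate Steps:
S(c) = -3/2 + (4 + 2*c*(2 + c))**2/2 (S(c) = -3/2 + ((c + c)*(c + 2) + 4)**2/2 = -3/2 + ((2*c)*(2 + c) + 4)**2/2 = -3/2 + (2*c*(2 + c) + 4)**2/2 = -3/2 + (4 + 2*c*(2 + c))**2/2)
S(z)**3 = (-3/2 + 2*(2 + 8**2 + 2*8)**2)**3 = (-3/2 + 2*(2 + 64 + 16)**2)**3 = (-3/2 + 2*82**2)**3 = (-3/2 + 2*6724)**3 = (-3/2 + 13448)**3 = (26893/2)**3 = 19449917143957/8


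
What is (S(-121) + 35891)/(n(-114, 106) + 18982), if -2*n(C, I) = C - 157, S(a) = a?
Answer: 14308/7647 ≈ 1.8711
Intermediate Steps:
n(C, I) = 157/2 - C/2 (n(C, I) = -(C - 157)/2 = -(-157 + C)/2 = 157/2 - C/2)
(S(-121) + 35891)/(n(-114, 106) + 18982) = (-121 + 35891)/((157/2 - 1/2*(-114)) + 18982) = 35770/((157/2 + 57) + 18982) = 35770/(271/2 + 18982) = 35770/(38235/2) = 35770*(2/38235) = 14308/7647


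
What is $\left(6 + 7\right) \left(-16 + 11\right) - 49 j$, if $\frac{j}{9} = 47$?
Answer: $-20792$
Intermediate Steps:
$j = 423$ ($j = 9 \cdot 47 = 423$)
$\left(6 + 7\right) \left(-16 + 11\right) - 49 j = \left(6 + 7\right) \left(-16 + 11\right) - 20727 = 13 \left(-5\right) - 20727 = -65 - 20727 = -20792$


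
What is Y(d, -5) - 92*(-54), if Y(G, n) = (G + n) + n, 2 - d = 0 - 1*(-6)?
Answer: 4954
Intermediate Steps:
d = -4 (d = 2 - (0 - 1*(-6)) = 2 - (0 + 6) = 2 - 1*6 = 2 - 6 = -4)
Y(G, n) = G + 2*n
Y(d, -5) - 92*(-54) = (-4 + 2*(-5)) - 92*(-54) = (-4 - 10) + 4968 = -14 + 4968 = 4954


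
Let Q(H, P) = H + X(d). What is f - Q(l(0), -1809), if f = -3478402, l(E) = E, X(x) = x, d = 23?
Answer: -3478425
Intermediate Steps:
Q(H, P) = 23 + H (Q(H, P) = H + 23 = 23 + H)
f - Q(l(0), -1809) = -3478402 - (23 + 0) = -3478402 - 1*23 = -3478402 - 23 = -3478425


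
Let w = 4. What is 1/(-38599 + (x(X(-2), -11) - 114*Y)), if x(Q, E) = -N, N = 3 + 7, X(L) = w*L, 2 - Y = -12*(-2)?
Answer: -1/36101 ≈ -2.7700e-5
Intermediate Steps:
Y = -22 (Y = 2 - (-12)*(-2) = 2 - 1*24 = 2 - 24 = -22)
X(L) = 4*L
N = 10
x(Q, E) = -10 (x(Q, E) = -1*10 = -10)
1/(-38599 + (x(X(-2), -11) - 114*Y)) = 1/(-38599 + (-10 - 114*(-22))) = 1/(-38599 + (-10 + 2508)) = 1/(-38599 + 2498) = 1/(-36101) = -1/36101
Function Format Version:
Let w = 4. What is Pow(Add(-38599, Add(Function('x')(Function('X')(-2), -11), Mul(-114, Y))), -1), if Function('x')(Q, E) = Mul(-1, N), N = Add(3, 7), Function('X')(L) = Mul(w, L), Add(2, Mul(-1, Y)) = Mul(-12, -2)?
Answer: Rational(-1, 36101) ≈ -2.7700e-5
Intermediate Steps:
Y = -22 (Y = Add(2, Mul(-1, Mul(-12, -2))) = Add(2, Mul(-1, 24)) = Add(2, -24) = -22)
Function('X')(L) = Mul(4, L)
N = 10
Function('x')(Q, E) = -10 (Function('x')(Q, E) = Mul(-1, 10) = -10)
Pow(Add(-38599, Add(Function('x')(Function('X')(-2), -11), Mul(-114, Y))), -1) = Pow(Add(-38599, Add(-10, Mul(-114, -22))), -1) = Pow(Add(-38599, Add(-10, 2508)), -1) = Pow(Add(-38599, 2498), -1) = Pow(-36101, -1) = Rational(-1, 36101)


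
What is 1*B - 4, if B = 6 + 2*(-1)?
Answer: 0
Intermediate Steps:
B = 4 (B = 6 - 2 = 4)
1*B - 4 = 1*4 - 4 = 4 - 4 = 0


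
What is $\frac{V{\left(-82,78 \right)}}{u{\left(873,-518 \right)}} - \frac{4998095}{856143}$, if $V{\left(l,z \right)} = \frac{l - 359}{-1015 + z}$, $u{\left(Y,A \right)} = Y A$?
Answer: $- \frac{908543874883}{155627962254} \approx -5.8379$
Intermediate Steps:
$u{\left(Y,A \right)} = A Y$
$V{\left(l,z \right)} = \frac{-359 + l}{-1015 + z}$
$\frac{V{\left(-82,78 \right)}}{u{\left(873,-518 \right)}} - \frac{4998095}{856143} = \frac{\frac{1}{-1015 + 78} \left(-359 - 82\right)}{\left(-518\right) 873} - \frac{4998095}{856143} = \frac{\frac{1}{-937} \left(-441\right)}{-452214} - \frac{4998095}{856143} = \left(- \frac{1}{937}\right) \left(-441\right) \left(- \frac{1}{452214}\right) - \frac{4998095}{856143} = \frac{441}{937} \left(- \frac{1}{452214}\right) - \frac{4998095}{856143} = - \frac{7}{6725786} - \frac{4998095}{856143} = - \frac{908543874883}{155627962254}$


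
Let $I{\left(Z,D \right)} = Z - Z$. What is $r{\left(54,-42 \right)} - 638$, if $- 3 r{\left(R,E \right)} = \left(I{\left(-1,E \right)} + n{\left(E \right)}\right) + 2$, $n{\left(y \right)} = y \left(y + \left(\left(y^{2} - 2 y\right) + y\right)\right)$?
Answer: $\frac{72172}{3} \approx 24057.0$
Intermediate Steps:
$n{\left(y \right)} = y^{3}$ ($n{\left(y \right)} = y \left(y + \left(y^{2} - y\right)\right) = y y^{2} = y^{3}$)
$I{\left(Z,D \right)} = 0$
$r{\left(R,E \right)} = - \frac{2}{3} - \frac{E^{3}}{3}$ ($r{\left(R,E \right)} = - \frac{\left(0 + E^{3}\right) + 2}{3} = - \frac{E^{3} + 2}{3} = - \frac{2 + E^{3}}{3} = - \frac{2}{3} - \frac{E^{3}}{3}$)
$r{\left(54,-42 \right)} - 638 = \left(- \frac{2}{3} - \frac{\left(-42\right)^{3}}{3}\right) - 638 = \left(- \frac{2}{3} - -24696\right) - 638 = \left(- \frac{2}{3} + 24696\right) - 638 = \frac{74086}{3} - 638 = \frac{72172}{3}$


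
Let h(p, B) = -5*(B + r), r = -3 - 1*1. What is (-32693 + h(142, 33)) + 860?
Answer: -31978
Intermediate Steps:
r = -4 (r = -3 - 1 = -4)
h(p, B) = 20 - 5*B (h(p, B) = -5*(B - 4) = -5*(-4 + B) = 20 - 5*B)
(-32693 + h(142, 33)) + 860 = (-32693 + (20 - 5*33)) + 860 = (-32693 + (20 - 165)) + 860 = (-32693 - 145) + 860 = -32838 + 860 = -31978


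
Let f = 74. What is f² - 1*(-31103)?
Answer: 36579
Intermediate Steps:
f² - 1*(-31103) = 74² - 1*(-31103) = 5476 + 31103 = 36579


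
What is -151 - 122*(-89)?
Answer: 10707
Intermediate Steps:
-151 - 122*(-89) = -151 + 10858 = 10707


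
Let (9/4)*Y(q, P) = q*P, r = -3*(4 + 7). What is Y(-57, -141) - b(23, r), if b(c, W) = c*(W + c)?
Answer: 3802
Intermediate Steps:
r = -33 (r = -3*11 = -33)
Y(q, P) = 4*P*q/9 (Y(q, P) = 4*(q*P)/9 = 4*(P*q)/9 = 4*P*q/9)
Y(-57, -141) - b(23, r) = (4/9)*(-141)*(-57) - 23*(-33 + 23) = 3572 - 23*(-10) = 3572 - 1*(-230) = 3572 + 230 = 3802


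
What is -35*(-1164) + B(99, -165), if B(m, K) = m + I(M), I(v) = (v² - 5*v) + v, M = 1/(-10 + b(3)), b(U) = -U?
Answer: 6901844/169 ≈ 40839.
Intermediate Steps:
M = -1/13 (M = 1/(-10 - 1*3) = 1/(-10 - 3) = 1/(-13) = -1/13 ≈ -0.076923)
I(v) = v² - 4*v
B(m, K) = 53/169 + m (B(m, K) = m - (-4 - 1/13)/13 = m - 1/13*(-53/13) = m + 53/169 = 53/169 + m)
-35*(-1164) + B(99, -165) = -35*(-1164) + (53/169 + 99) = 40740 + 16784/169 = 6901844/169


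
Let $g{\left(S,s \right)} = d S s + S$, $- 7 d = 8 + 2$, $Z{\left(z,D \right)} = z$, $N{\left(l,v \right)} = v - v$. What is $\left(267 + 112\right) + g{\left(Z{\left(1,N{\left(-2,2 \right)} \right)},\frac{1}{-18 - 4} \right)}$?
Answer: $\frac{29265}{77} \approx 380.06$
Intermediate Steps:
$N{\left(l,v \right)} = 0$
$d = - \frac{10}{7}$ ($d = - \frac{8 + 2}{7} = \left(- \frac{1}{7}\right) 10 = - \frac{10}{7} \approx -1.4286$)
$g{\left(S,s \right)} = S - \frac{10 S s}{7}$ ($g{\left(S,s \right)} = - \frac{10 S}{7} s + S = - \frac{10 S s}{7} + S = S - \frac{10 S s}{7}$)
$\left(267 + 112\right) + g{\left(Z{\left(1,N{\left(-2,2 \right)} \right)},\frac{1}{-18 - 4} \right)} = \left(267 + 112\right) + \frac{1}{7} \cdot 1 \left(7 - \frac{10}{-18 - 4}\right) = 379 + \frac{1}{7} \cdot 1 \left(7 - \frac{10}{-22}\right) = 379 + \frac{1}{7} \cdot 1 \left(7 - - \frac{5}{11}\right) = 379 + \frac{1}{7} \cdot 1 \left(7 + \frac{5}{11}\right) = 379 + \frac{1}{7} \cdot 1 \cdot \frac{82}{11} = 379 + \frac{82}{77} = \frac{29265}{77}$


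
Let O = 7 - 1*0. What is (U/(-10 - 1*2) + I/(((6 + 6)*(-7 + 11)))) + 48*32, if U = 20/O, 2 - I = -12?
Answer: 86019/56 ≈ 1536.1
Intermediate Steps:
O = 7 (O = 7 + 0 = 7)
I = 14 (I = 2 - 1*(-12) = 2 + 12 = 14)
U = 20/7 ≈ 2.8571
(U/(-10 - 1*2) + I/(((6 + 6)*(-7 + 11)))) + 48*32 = (20/(7*(-10 - 1*2)) + 14/(((6 + 6)*(-7 + 11)))) + 48*32 = (20/(7*(-10 - 2)) + 14/((12*4))) + 1536 = ((20/7)/(-12) + 14/48) + 1536 = ((20/7)*(-1/12) + 14*(1/48)) + 1536 = (-5/21 + 7/24) + 1536 = 3/56 + 1536 = 86019/56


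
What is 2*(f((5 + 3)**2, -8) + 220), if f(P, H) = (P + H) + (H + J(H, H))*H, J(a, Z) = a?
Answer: 808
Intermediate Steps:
f(P, H) = H + P + 2*H**2 (f(P, H) = (P + H) + (H + H)*H = (H + P) + (2*H)*H = (H + P) + 2*H**2 = H + P + 2*H**2)
2*(f((5 + 3)**2, -8) + 220) = 2*((-8 + (5 + 3)**2 + 2*(-8)**2) + 220) = 2*((-8 + 8**2 + 2*64) + 220) = 2*((-8 + 64 + 128) + 220) = 2*(184 + 220) = 2*404 = 808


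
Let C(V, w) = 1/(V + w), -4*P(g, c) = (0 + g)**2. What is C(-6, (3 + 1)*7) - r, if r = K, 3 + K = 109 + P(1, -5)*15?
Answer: -4497/44 ≈ -102.20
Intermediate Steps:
P(g, c) = -g**2/4 (P(g, c) = -(0 + g)**2/4 = -g**2/4)
K = 409/4 (K = -3 + (109 - 1/4*1**2*15) = -3 + (109 - 1/4*1*15) = -3 + (109 - 1/4*15) = -3 + (109 - 15/4) = -3 + 421/4 = 409/4 ≈ 102.25)
r = 409/4 ≈ 102.25
C(-6, (3 + 1)*7) - r = 1/(-6 + (3 + 1)*7) - 1*409/4 = 1/(-6 + 4*7) - 409/4 = 1/(-6 + 28) - 409/4 = 1/22 - 409/4 = -4497/44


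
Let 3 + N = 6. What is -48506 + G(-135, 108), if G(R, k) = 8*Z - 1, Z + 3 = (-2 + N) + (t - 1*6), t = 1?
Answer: -48563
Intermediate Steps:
N = 3 (N = -3 + 6 = 3)
Z = -7 (Z = -3 + ((-2 + 3) + (1 - 1*6)) = -3 + (1 + (1 - 6)) = -3 + (1 - 5) = -3 - 4 = -7)
G(R, k) = -57 (G(R, k) = 8*(-7) - 1 = -56 - 1 = -57)
-48506 + G(-135, 108) = -48506 - 57 = -48563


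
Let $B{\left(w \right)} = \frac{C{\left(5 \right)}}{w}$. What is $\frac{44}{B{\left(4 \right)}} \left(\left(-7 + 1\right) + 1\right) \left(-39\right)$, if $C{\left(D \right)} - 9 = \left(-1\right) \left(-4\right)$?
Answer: $2640$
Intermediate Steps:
$C{\left(D \right)} = 13$ ($C{\left(D \right)} = 9 - -4 = 9 + 4 = 13$)
$B{\left(w \right)} = \frac{13}{w}$
$\frac{44}{B{\left(4 \right)}} \left(\left(-7 + 1\right) + 1\right) \left(-39\right) = \frac{44}{13 \cdot \frac{1}{4}} \left(\left(-7 + 1\right) + 1\right) \left(-39\right) = \frac{44}{13 \cdot \frac{1}{4}} \left(-6 + 1\right) \left(-39\right) = \frac{44}{\frac{13}{4}} \left(-5\right) \left(-39\right) = 44 \cdot \frac{4}{13} \left(-5\right) \left(-39\right) = \frac{176}{13} \left(-5\right) \left(-39\right) = \left(- \frac{880}{13}\right) \left(-39\right) = 2640$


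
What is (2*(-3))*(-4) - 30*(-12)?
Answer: 384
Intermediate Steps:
(2*(-3))*(-4) - 30*(-12) = -6*(-4) + 360 = 24 + 360 = 384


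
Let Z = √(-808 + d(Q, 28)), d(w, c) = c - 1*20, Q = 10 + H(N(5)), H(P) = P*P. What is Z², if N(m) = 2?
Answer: -800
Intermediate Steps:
H(P) = P²
Q = 14 (Q = 10 + 2² = 10 + 4 = 14)
d(w, c) = -20 + c (d(w, c) = c - 20 = -20 + c)
Z = 20*I*√2 (Z = √(-808 + (-20 + 28)) = √(-808 + 8) = √(-800) = 20*I*√2 ≈ 28.284*I)
Z² = (20*I*√2)² = -800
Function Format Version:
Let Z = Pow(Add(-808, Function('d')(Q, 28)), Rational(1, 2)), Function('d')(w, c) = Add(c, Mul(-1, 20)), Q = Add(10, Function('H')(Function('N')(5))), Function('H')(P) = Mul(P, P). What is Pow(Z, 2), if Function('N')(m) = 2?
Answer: -800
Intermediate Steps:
Function('H')(P) = Pow(P, 2)
Q = 14 (Q = Add(10, Pow(2, 2)) = Add(10, 4) = 14)
Function('d')(w, c) = Add(-20, c) (Function('d')(w, c) = Add(c, -20) = Add(-20, c))
Z = Mul(20, I, Pow(2, Rational(1, 2))) (Z = Pow(Add(-808, Add(-20, 28)), Rational(1, 2)) = Pow(Add(-808, 8), Rational(1, 2)) = Pow(-800, Rational(1, 2)) = Mul(20, I, Pow(2, Rational(1, 2))) ≈ Mul(28.284, I))
Pow(Z, 2) = Pow(Mul(20, I, Pow(2, Rational(1, 2))), 2) = -800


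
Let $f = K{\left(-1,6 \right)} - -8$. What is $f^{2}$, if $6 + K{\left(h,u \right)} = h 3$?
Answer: $1$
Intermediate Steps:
$K{\left(h,u \right)} = -6 + 3 h$ ($K{\left(h,u \right)} = -6 + h 3 = -6 + 3 h$)
$f = -1$ ($f = \left(-6 + 3 \left(-1\right)\right) - -8 = \left(-6 - 3\right) + 8 = -9 + 8 = -1$)
$f^{2} = \left(-1\right)^{2} = 1$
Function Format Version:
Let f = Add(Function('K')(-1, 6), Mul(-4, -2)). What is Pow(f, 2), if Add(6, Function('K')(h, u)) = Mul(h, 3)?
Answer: 1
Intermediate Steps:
Function('K')(h, u) = Add(-6, Mul(3, h)) (Function('K')(h, u) = Add(-6, Mul(h, 3)) = Add(-6, Mul(3, h)))
f = -1 (f = Add(Add(-6, Mul(3, -1)), Mul(-4, -2)) = Add(Add(-6, -3), 8) = Add(-9, 8) = -1)
Pow(f, 2) = Pow(-1, 2) = 1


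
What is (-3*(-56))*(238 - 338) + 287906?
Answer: 271106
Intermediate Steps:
(-3*(-56))*(238 - 338) + 287906 = 168*(-100) + 287906 = -16800 + 287906 = 271106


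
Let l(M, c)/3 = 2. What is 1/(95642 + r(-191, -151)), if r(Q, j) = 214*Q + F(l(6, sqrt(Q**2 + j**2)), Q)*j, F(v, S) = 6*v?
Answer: 1/49332 ≈ 2.0271e-5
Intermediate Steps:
l(M, c) = 6 (l(M, c) = 3*2 = 6)
r(Q, j) = 36*j + 214*Q (r(Q, j) = 214*Q + (6*6)*j = 214*Q + 36*j = 36*j + 214*Q)
1/(95642 + r(-191, -151)) = 1/(95642 + (36*(-151) + 214*(-191))) = 1/(95642 + (-5436 - 40874)) = 1/(95642 - 46310) = 1/49332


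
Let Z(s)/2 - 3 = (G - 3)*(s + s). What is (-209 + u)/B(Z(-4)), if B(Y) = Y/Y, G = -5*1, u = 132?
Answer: -77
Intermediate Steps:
G = -5
Z(s) = 6 - 32*s (Z(s) = 6 + 2*((-5 - 3)*(s + s)) = 6 + 2*(-16*s) = 6 - 32*s)
B(Y) = 1
(-209 + u)/B(Z(-4)) = (-209 + 132)/1 = -77*1 = -77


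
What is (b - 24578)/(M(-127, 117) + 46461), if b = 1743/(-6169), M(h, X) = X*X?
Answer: -6064937/14842614 ≈ -0.40862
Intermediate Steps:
M(h, X) = X**2
b = -1743/6169 (b = 1743*(-1/6169) = -1743/6169 ≈ -0.28254)
(b - 24578)/(M(-127, 117) + 46461) = (-1743/6169 - 24578)/(117**2 + 46461) = -151623425/(6169*(13689 + 46461)) = -151623425/6169/60150 = -151623425/6169*1/60150 = -6064937/14842614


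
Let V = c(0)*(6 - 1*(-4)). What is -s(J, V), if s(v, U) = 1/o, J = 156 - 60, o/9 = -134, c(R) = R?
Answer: 1/1206 ≈ 0.00082919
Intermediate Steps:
o = -1206 (o = 9*(-134) = -1206)
J = 96
V = 0 (V = 0*(6 - 1*(-4)) = 0*(6 + 4) = 0*10 = 0)
s(v, U) = -1/1206 (s(v, U) = 1/(-1206) = -1/1206)
-s(J, V) = -1*(-1/1206) = 1/1206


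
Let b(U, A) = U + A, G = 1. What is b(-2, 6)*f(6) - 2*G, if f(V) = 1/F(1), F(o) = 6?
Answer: -4/3 ≈ -1.3333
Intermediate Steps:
f(V) = ⅙ (f(V) = 1/6 = ⅙)
b(U, A) = A + U
b(-2, 6)*f(6) - 2*G = (6 - 2)*(⅙) - 2*1 = 4*(⅙) - 2 = ⅔ - 2 = -4/3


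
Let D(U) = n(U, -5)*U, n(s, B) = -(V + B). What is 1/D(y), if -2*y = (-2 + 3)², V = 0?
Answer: -⅖ ≈ -0.40000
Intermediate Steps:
y = -½ (y = -(-2 + 3)²/2 = -½*1² = -½*1 = -½ ≈ -0.50000)
n(s, B) = -B (n(s, B) = -(0 + B) = -B)
D(U) = 5*U (D(U) = (-1*(-5))*U = 5*U)
1/D(y) = 1/(5*(-½)) = 1/(-5/2) = -⅖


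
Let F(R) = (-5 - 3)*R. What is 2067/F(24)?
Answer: -689/64 ≈ -10.766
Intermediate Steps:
F(R) = -8*R
2067/F(24) = 2067/((-8*24)) = 2067/(-192) = 2067*(-1/192) = -689/64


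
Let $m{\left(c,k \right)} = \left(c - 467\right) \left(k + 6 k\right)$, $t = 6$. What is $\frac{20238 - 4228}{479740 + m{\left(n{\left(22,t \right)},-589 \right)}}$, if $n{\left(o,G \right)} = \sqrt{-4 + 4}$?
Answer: $\frac{16010}{2405181} \approx 0.0066565$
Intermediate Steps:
$n{\left(o,G \right)} = 0$ ($n{\left(o,G \right)} = \sqrt{0} = 0$)
$m{\left(c,k \right)} = 7 k \left(-467 + c\right)$ ($m{\left(c,k \right)} = \left(-467 + c\right) 7 k = 7 k \left(-467 + c\right)$)
$\frac{20238 - 4228}{479740 + m{\left(n{\left(22,t \right)},-589 \right)}} = \frac{20238 - 4228}{479740 + 7 \left(-589\right) \left(-467 + 0\right)} = \frac{16010}{479740 + 7 \left(-589\right) \left(-467\right)} = \frac{16010}{479740 + 1925441} = \frac{16010}{2405181}$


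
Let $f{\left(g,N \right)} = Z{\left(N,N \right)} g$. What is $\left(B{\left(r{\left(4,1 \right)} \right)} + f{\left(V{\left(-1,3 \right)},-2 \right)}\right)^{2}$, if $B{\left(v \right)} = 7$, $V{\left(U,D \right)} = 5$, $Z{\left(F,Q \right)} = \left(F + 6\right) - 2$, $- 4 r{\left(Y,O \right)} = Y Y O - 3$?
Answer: $289$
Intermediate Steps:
$r{\left(Y,O \right)} = \frac{3}{4} - \frac{O Y^{2}}{4}$ ($r{\left(Y,O \right)} = - \frac{Y Y O - 3}{4} = - \frac{Y^{2} O - 3}{4} = - \frac{O Y^{2} - 3}{4} = - \frac{-3 + O Y^{2}}{4} = \frac{3}{4} - \frac{O Y^{2}}{4}$)
$Z{\left(F,Q \right)} = 4 + F$ ($Z{\left(F,Q \right)} = \left(6 + F\right) - 2 = 4 + F$)
$f{\left(g,N \right)} = g \left(4 + N\right)$ ($f{\left(g,N \right)} = \left(4 + N\right) g = g \left(4 + N\right)$)
$\left(B{\left(r{\left(4,1 \right)} \right)} + f{\left(V{\left(-1,3 \right)},-2 \right)}\right)^{2} = \left(7 + 5 \left(4 - 2\right)\right)^{2} = \left(7 + 5 \cdot 2\right)^{2} = \left(7 + 10\right)^{2} = 17^{2} = 289$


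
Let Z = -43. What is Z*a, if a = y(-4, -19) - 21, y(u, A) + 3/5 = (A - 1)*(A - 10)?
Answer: -120056/5 ≈ -24011.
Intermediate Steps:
y(u, A) = -⅗ + (-1 + A)*(-10 + A) (y(u, A) = -⅗ + (A - 1)*(A - 10) = -⅗ + (-1 + A)*(-10 + A))
a = 2792/5 (a = (47/5 + (-19)² - 11*(-19)) - 21 = (47/5 + 361 + 209) - 21 = 2897/5 - 21 = 2792/5 ≈ 558.40)
Z*a = -43*2792/5 = -120056/5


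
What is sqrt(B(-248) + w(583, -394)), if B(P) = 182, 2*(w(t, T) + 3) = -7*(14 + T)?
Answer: sqrt(1509) ≈ 38.846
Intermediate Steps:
w(t, T) = -52 - 7*T/2 (w(t, T) = -3 + (-7*(14 + T))/2 = -3 + (-98 - 7*T)/2 = -3 + (-49 - 7*T/2) = -52 - 7*T/2)
sqrt(B(-248) + w(583, -394)) = sqrt(182 + (-52 - 7/2*(-394))) = sqrt(182 + (-52 + 1379)) = sqrt(182 + 1327) = sqrt(1509)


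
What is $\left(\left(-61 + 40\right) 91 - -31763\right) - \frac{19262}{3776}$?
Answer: $\frac{56350945}{1888} \approx 29847.0$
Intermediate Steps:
$\left(\left(-61 + 40\right) 91 - -31763\right) - \frac{19262}{3776} = \left(\left(-21\right) 91 + 31763\right) - 19262 \cdot \frac{1}{3776} = \left(-1911 + 31763\right) - \frac{9631}{1888} = 29852 - \frac{9631}{1888} = \frac{56350945}{1888}$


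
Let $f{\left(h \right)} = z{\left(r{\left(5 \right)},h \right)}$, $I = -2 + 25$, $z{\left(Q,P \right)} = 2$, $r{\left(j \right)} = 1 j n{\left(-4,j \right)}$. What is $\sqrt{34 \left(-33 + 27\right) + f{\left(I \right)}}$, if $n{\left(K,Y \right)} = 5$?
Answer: $i \sqrt{202} \approx 14.213 i$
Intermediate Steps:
$r{\left(j \right)} = 5 j$ ($r{\left(j \right)} = 1 j 5 = j 5 = 5 j$)
$I = 23$
$f{\left(h \right)} = 2$
$\sqrt{34 \left(-33 + 27\right) + f{\left(I \right)}} = \sqrt{34 \left(-33 + 27\right) + 2} = \sqrt{34 \left(-6\right) + 2} = \sqrt{-204 + 2} = \sqrt{-202} = i \sqrt{202}$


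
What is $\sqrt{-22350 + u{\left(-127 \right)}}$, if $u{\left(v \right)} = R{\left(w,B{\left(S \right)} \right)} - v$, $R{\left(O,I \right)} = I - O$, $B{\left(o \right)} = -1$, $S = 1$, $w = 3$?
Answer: $i \sqrt{22227} \approx 149.09 i$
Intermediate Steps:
$u{\left(v \right)} = -4 - v$ ($u{\left(v \right)} = \left(-1 - 3\right) - v = -4 - v$)
$\sqrt{-22350 + u{\left(-127 \right)}} = \sqrt{-22350 - -123} = \sqrt{-22350 + \left(-4 + 127\right)} = \sqrt{-22350 + 123} = \sqrt{-22227} = i \sqrt{22227}$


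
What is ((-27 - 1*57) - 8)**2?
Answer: 8464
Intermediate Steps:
((-27 - 1*57) - 8)**2 = ((-27 - 57) - 8)**2 = (-84 - 8)**2 = (-92)**2 = 8464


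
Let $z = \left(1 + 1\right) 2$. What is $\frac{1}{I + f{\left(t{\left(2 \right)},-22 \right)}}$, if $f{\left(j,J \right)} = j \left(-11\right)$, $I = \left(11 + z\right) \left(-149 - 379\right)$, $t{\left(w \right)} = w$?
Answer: $- \frac{1}{7942} \approx -0.00012591$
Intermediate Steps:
$z = 4$ ($z = 2 \cdot 2 = 4$)
$I = -7920$ ($I = \left(11 + 4\right) \left(-149 - 379\right) = 15 \left(-528\right) = -7920$)
$f{\left(j,J \right)} = - 11 j$
$\frac{1}{I + f{\left(t{\left(2 \right)},-22 \right)}} = \frac{1}{-7920 - 22} = \frac{1}{-7942} = - \frac{1}{7942}$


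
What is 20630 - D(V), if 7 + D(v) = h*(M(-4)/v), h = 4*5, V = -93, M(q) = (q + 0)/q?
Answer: 1919261/93 ≈ 20637.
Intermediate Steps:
M(q) = 1 (M(q) = q/q = 1)
h = 20
D(v) = -7 + 20/v (D(v) = -7 + 20*(1/v) = -7 + 20/v)
20630 - D(V) = 20630 - (-7 + 20/(-93)) = 20630 - (-7 + 20*(-1/93)) = 20630 - (-7 - 20/93) = 20630 - 1*(-671/93) = 20630 + 671/93 = 1919261/93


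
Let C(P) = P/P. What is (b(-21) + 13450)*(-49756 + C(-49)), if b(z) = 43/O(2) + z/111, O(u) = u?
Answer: -49599615135/74 ≈ -6.7027e+8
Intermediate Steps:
C(P) = 1
b(z) = 43/2 + z/111
(b(-21) + 13450)*(-49756 + C(-49)) = ((43/2 + (1/111)*(-21)) + 13450)*(-49756 + 1) = ((43/2 - 7/37) + 13450)*(-49755) = (1577/74 + 13450)*(-49755) = (996877/74)*(-49755) = -49599615135/74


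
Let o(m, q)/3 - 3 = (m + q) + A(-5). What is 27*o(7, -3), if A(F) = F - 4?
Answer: -162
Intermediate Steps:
A(F) = -4 + F
o(m, q) = -18 + 3*m + 3*q (o(m, q) = 9 + 3*((m + q) + (-4 - 5)) = 9 + 3*((m + q) - 9) = 9 + 3*(-9 + m + q) = 9 + (-27 + 3*m + 3*q) = -18 + 3*m + 3*q)
27*o(7, -3) = 27*(-18 + 3*7 + 3*(-3)) = 27*(-18 + 21 - 9) = 27*(-6) = -162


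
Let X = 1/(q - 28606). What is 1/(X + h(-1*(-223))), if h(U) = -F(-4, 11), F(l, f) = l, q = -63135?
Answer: 91741/366963 ≈ 0.25000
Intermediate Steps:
h(U) = 4 (h(U) = -1*(-4) = 4)
X = -1/91741 (X = 1/(-63135 - 28606) = 1/(-91741) = -1/91741 ≈ -1.0900e-5)
1/(X + h(-1*(-223))) = 1/(-1/91741 + 4) = 1/(366963/91741) = 91741/366963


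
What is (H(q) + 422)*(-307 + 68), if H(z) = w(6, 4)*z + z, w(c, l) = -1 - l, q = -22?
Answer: -121890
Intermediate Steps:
H(z) = -4*z (H(z) = (-1 - 1*4)*z + z = (-1 - 4)*z + z = -5*z + z = -4*z)
(H(q) + 422)*(-307 + 68) = (-4*(-22) + 422)*(-307 + 68) = (88 + 422)*(-239) = 510*(-239) = -121890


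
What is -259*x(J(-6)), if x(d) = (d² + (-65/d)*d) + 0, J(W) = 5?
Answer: 10360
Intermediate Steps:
x(d) = -65 + d² (x(d) = (d² - 65) + 0 = (-65 + d²) + 0 = -65 + d²)
-259*x(J(-6)) = -259*(-65 + 5²) = -259*(-65 + 25) = -259*(-40) = 10360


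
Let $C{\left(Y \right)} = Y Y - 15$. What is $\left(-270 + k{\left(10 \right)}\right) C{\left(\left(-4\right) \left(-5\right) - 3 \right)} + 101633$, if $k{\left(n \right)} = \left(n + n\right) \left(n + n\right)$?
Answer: $137253$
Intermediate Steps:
$C{\left(Y \right)} = -15 + Y^{2}$ ($C{\left(Y \right)} = Y^{2} - 15 = -15 + Y^{2}$)
$k{\left(n \right)} = 4 n^{2}$ ($k{\left(n \right)} = 2 n 2 n = 4 n^{2}$)
$\left(-270 + k{\left(10 \right)}\right) C{\left(\left(-4\right) \left(-5\right) - 3 \right)} + 101633 = \left(-270 + 4 \cdot 10^{2}\right) \left(-15 + \left(\left(-4\right) \left(-5\right) - 3\right)^{2}\right) + 101633 = \left(-270 + 4 \cdot 100\right) \left(-15 + \left(20 - 3\right)^{2}\right) + 101633 = \left(-270 + 400\right) \left(-15 + 17^{2}\right) + 101633 = 130 \left(-15 + 289\right) + 101633 = 130 \cdot 274 + 101633 = 35620 + 101633 = 137253$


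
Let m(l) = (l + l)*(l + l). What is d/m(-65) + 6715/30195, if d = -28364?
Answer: -37148374/25514775 ≈ -1.4560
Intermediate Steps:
m(l) = 4*l² (m(l) = (2*l)*(2*l) = 4*l²)
d/m(-65) + 6715/30195 = -28364/(4*(-65)²) + 6715/30195 = -28364/(4*4225) + 6715*(1/30195) = -28364/16900 + 1343/6039 = -28364*1/16900 + 1343/6039 = -7091/4225 + 1343/6039 = -37148374/25514775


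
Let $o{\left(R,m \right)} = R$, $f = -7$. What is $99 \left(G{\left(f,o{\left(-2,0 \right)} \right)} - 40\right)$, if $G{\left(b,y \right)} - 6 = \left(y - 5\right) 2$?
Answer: $-4752$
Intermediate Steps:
$G{\left(b,y \right)} = -4 + 2 y$ ($G{\left(b,y \right)} = 6 + \left(y - 5\right) 2 = 6 + \left(-5 + y\right) 2 = 6 + \left(-10 + 2 y\right) = -4 + 2 y$)
$99 \left(G{\left(f,o{\left(-2,0 \right)} \right)} - 40\right) = 99 \left(\left(-4 + 2 \left(-2\right)\right) - 40\right) = 99 \left(\left(-4 - 4\right) - 40\right) = 99 \left(-8 - 40\right) = 99 \left(-48\right) = -4752$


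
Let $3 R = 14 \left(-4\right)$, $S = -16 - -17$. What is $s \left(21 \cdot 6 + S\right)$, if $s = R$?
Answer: $- \frac{7112}{3} \approx -2370.7$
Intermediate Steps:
$S = 1$ ($S = -16 + 17 = 1$)
$R = - \frac{56}{3}$ ($R = \frac{14 \left(-4\right)}{3} = \frac{1}{3} \left(-56\right) = - \frac{56}{3} \approx -18.667$)
$s = - \frac{56}{3} \approx -18.667$
$s \left(21 \cdot 6 + S\right) = - \frac{56 \left(21 \cdot 6 + 1\right)}{3} = - \frac{56 \left(126 + 1\right)}{3} = \left(- \frac{56}{3}\right) 127 = - \frac{7112}{3}$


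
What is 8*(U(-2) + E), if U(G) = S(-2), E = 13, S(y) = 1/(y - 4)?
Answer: 308/3 ≈ 102.67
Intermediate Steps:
S(y) = 1/(-4 + y)
U(G) = -⅙ (U(G) = 1/(-4 - 2) = 1/(-6) = -⅙)
8*(U(-2) + E) = 8*(-⅙ + 13) = 8*(77/6) = 308/3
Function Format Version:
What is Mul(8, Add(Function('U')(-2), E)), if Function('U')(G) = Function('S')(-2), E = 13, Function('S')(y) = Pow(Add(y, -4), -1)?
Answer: Rational(308, 3) ≈ 102.67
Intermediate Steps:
Function('S')(y) = Pow(Add(-4, y), -1)
Function('U')(G) = Rational(-1, 6) (Function('U')(G) = Pow(Add(-4, -2), -1) = Pow(-6, -1) = Rational(-1, 6))
Mul(8, Add(Function('U')(-2), E)) = Mul(8, Add(Rational(-1, 6), 13)) = Mul(8, Rational(77, 6)) = Rational(308, 3)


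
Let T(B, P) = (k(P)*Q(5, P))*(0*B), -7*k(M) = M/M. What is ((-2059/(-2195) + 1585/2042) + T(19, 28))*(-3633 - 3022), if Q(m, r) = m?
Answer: -10226809043/896438 ≈ -11408.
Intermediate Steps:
k(M) = -1/7 (k(M) = -M/(7*M) = -1/7*1 = -1/7)
T(B, P) = 0 (T(B, P) = (-1/7*5)*(0*B) = -5/7*0 = 0)
((-2059/(-2195) + 1585/2042) + T(19, 28))*(-3633 - 3022) = ((-2059/(-2195) + 1585/2042) + 0)*(-3633 - 3022) = ((-2059*(-1/2195) + 1585*(1/2042)) + 0)*(-6655) = ((2059/2195 + 1585/2042) + 0)*(-6655) = (7683553/4482190 + 0)*(-6655) = (7683553/4482190)*(-6655) = -10226809043/896438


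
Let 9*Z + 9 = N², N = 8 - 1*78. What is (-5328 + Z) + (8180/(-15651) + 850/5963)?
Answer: -49618141563/10369657 ≈ -4784.9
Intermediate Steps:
N = -70 (N = 8 - 78 = -70)
Z = 4891/9 (Z = -1 + (⅑)*(-70)² = -1 + (⅑)*4900 = -1 + 4900/9 = 4891/9 ≈ 543.44)
(-5328 + Z) + (8180/(-15651) + 850/5963) = (-5328 + 4891/9) + (8180/(-15651) + 850/5963) = -43061/9 + (8180*(-1/15651) + 850*(1/5963)) = -43061/9 + (-8180/15651 + 850/5963) = -43061/9 - 35473990/93326913 = -49618141563/10369657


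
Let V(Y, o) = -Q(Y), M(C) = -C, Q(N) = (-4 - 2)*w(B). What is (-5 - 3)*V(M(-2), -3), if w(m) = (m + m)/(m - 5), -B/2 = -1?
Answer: 64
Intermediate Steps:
B = 2 (B = -2*(-1) = 2)
w(m) = 2*m/(-5 + m) (w(m) = (2*m)/(-5 + m) = 2*m/(-5 + m))
Q(N) = 8 (Q(N) = (-4 - 2)*(2*2/(-5 + 2)) = -12*2/(-3) = -12*2*(-1)/3 = -6*(-4/3) = 8)
V(Y, o) = -8 (V(Y, o) = -1*8 = -8)
(-5 - 3)*V(M(-2), -3) = (-5 - 3)*(-8) = -8*(-8) = 64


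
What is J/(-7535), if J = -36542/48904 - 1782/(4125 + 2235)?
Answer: 151304/1109662325 ≈ 0.00013635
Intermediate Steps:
J = -1664344/1619945 (J = -36542*1/48904 - 1782/6360 = -18271/24452 - 1782*1/6360 = -18271/24452 - 297/1060 = -1664344/1619945 ≈ -1.0274)
J/(-7535) = -1664344/1619945/(-7535) = -1664344/1619945*(-1/7535) = 151304/1109662325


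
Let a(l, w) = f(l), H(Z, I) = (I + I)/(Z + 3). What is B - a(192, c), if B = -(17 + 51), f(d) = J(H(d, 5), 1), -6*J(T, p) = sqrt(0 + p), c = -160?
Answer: -407/6 ≈ -67.833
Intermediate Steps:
H(Z, I) = 2*I/(3 + Z) (H(Z, I) = (2*I)/(3 + Z) = 2*I/(3 + Z))
J(T, p) = -sqrt(p)/6 (J(T, p) = -sqrt(0 + p)/6 = -sqrt(p)/6)
f(d) = -1/6 (f(d) = -sqrt(1)/6 = -1/6*1 = -1/6)
a(l, w) = -1/6
B = -68 (B = -1*68 = -68)
B - a(192, c) = -68 - 1*(-1/6) = -68 + 1/6 = -407/6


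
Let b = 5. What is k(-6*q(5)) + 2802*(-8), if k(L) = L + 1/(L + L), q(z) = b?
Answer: -1346761/60 ≈ -22446.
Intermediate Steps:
q(z) = 5
k(L) = L + 1/(2*L)
k(-6*q(5)) + 2802*(-8) = (-6*5 + 1/(2*((-6*5)))) + 2802*(-8) = (-30 + (½)/(-30)) - 22416 = (-30 + (½)*(-1/30)) - 22416 = (-30 - 1/60) - 22416 = -1801/60 - 22416 = -1346761/60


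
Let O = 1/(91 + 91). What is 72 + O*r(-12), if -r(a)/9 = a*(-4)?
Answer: 6336/91 ≈ 69.626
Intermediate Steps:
r(a) = 36*a (r(a) = -9*a*(-4) = -(-36)*a = 36*a)
O = 1/182 ≈ 0.0054945
72 + O*r(-12) = 72 + (36*(-12))/182 = 72 + (1/182)*(-432) = 72 - 216/91 = 6336/91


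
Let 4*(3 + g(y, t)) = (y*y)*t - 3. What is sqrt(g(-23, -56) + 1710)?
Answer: I*sqrt(22799)/2 ≈ 75.497*I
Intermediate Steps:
g(y, t) = -15/4 + t*y**2/4 (g(y, t) = -3 + ((y*y)*t - 3)/4 = -3 + (y**2*t - 3)/4 = -3 + (t*y**2 - 3)/4 = -3 + (-3 + t*y**2)/4 = -3 + (-3/4 + t*y**2/4) = -15/4 + t*y**2/4)
sqrt(g(-23, -56) + 1710) = sqrt((-15/4 + (1/4)*(-56)*(-23)**2) + 1710) = sqrt((-15/4 + (1/4)*(-56)*529) + 1710) = sqrt((-15/4 - 7406) + 1710) = sqrt(-29639/4 + 1710) = sqrt(-22799/4) = I*sqrt(22799)/2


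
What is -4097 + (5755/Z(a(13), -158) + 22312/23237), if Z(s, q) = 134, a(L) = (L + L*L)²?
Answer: -12620347783/3113758 ≈ -4053.1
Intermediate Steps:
a(L) = (L + L²)²
-4097 + (5755/Z(a(13), -158) + 22312/23237) = -4097 + (5755/134 + 22312/23237) = -4097 + 136718743/3113758 = -12620347783/3113758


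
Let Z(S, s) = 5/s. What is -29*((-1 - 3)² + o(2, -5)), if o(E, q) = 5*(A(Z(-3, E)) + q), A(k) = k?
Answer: -203/2 ≈ -101.50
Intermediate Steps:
o(E, q) = 5*q + 25/E (o(E, q) = 5*(5/E + q) = 5*(q + 5/E) = 5*q + 25/E)
-29*((-1 - 3)² + o(2, -5)) = -29*((-1 - 3)² + (5*(-5) + 25/2)) = -29*((-4)² + (-25 + 25*(½))) = -29*(16 + (-25 + 25/2)) = -29*(16 - 25/2) = -29*7/2 = -203/2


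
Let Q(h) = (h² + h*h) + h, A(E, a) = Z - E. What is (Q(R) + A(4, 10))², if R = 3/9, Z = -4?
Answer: 4489/81 ≈ 55.420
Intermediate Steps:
R = ⅓ (R = 3*(⅑) = ⅓ ≈ 0.33333)
A(E, a) = -4 - E
Q(h) = h + 2*h² (Q(h) = (h² + h²) + h = 2*h² + h = h + 2*h²)
(Q(R) + A(4, 10))² = ((1 + 2*(⅓))/3 + (-4 - 1*4))² = ((1 + ⅔)/3 + (-4 - 4))² = ((⅓)*(5/3) - 8)² = (5/9 - 8)² = (-67/9)² = 4489/81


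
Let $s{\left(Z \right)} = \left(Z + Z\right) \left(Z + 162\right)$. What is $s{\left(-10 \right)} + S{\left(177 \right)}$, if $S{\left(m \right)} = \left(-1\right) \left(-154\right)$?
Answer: $-2886$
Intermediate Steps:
$s{\left(Z \right)} = 2 Z \left(162 + Z\right)$
$S{\left(m \right)} = 154$
$s{\left(-10 \right)} + S{\left(177 \right)} = 2 \left(-10\right) \left(162 - 10\right) + 154 = 2 \left(-10\right) 152 + 154 = -3040 + 154 = -2886$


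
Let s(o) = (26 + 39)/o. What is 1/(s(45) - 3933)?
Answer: -9/35384 ≈ -0.00025435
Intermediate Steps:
s(o) = 65/o
1/(s(45) - 3933) = 1/(65/45 - 3933) = 1/(65*(1/45) - 3933) = 1/(13/9 - 3933) = 1/(-35384/9) = -9/35384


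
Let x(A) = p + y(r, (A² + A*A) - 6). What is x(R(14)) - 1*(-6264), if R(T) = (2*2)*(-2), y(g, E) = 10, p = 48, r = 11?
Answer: 6322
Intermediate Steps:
R(T) = -8 (R(T) = 4*(-2) = -8)
x(A) = 58 (x(A) = 48 + 10 = 58)
x(R(14)) - 1*(-6264) = 58 - 1*(-6264) = 58 + 6264 = 6322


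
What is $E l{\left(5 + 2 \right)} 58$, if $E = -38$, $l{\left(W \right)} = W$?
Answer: $-15428$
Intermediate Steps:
$E l{\left(5 + 2 \right)} 58 = - 38 \left(5 + 2\right) 58 = \left(-38\right) 7 \cdot 58 = \left(-266\right) 58 = -15428$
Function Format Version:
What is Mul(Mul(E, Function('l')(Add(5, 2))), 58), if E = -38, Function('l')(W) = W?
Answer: -15428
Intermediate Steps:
Mul(Mul(E, Function('l')(Add(5, 2))), 58) = Mul(Mul(-38, Add(5, 2)), 58) = Mul(Mul(-38, 7), 58) = Mul(-266, 58) = -15428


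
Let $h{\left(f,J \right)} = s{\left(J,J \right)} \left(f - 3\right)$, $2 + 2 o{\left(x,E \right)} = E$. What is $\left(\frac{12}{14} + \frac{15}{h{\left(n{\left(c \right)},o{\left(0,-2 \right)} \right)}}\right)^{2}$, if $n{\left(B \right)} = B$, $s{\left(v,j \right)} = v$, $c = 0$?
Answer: $\frac{2209}{196} \approx 11.27$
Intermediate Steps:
$o{\left(x,E \right)} = -1 + \frac{E}{2}$
$h{\left(f,J \right)} = J \left(-3 + f\right)$ ($h{\left(f,J \right)} = J \left(f - 3\right) = J \left(-3 + f\right)$)
$\left(\frac{12}{14} + \frac{15}{h{\left(n{\left(c \right)},o{\left(0,-2 \right)} \right)}}\right)^{2} = \left(\frac{12}{14} + \frac{15}{\left(-1 + \frac{1}{2} \left(-2\right)\right) \left(-3 + 0\right)}\right)^{2} = \left(12 \cdot \frac{1}{14} + \frac{15}{\left(-1 - 1\right) \left(-3\right)}\right)^{2} = \left(\frac{6}{7} + \frac{15}{\left(-2\right) \left(-3\right)}\right)^{2} = \left(\frac{6}{7} + \frac{15}{6}\right)^{2} = \left(\frac{6}{7} + 15 \cdot \frac{1}{6}\right)^{2} = \left(\frac{6}{7} + \frac{5}{2}\right)^{2} = \left(\frac{47}{14}\right)^{2} = \frac{2209}{196}$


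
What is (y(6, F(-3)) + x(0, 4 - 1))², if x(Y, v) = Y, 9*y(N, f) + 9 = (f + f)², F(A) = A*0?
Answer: 1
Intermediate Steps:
F(A) = 0
y(N, f) = -1 + 4*f²/9 (y(N, f) = -1 + (f + f)²/9 = -1 + (2*f)²/9 = -1 + (4*f²)/9 = -1 + 4*f²/9)
(y(6, F(-3)) + x(0, 4 - 1))² = ((-1 + (4/9)*0²) + 0)² = ((-1 + (4/9)*0) + 0)² = ((-1 + 0) + 0)² = (-1 + 0)² = (-1)² = 1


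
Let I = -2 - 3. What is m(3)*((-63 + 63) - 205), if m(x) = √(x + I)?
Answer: -205*I*√2 ≈ -289.91*I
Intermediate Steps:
I = -5
m(x) = √(-5 + x) (m(x) = √(x - 5) = √(-5 + x))
m(3)*((-63 + 63) - 205) = √(-5 + 3)*((-63 + 63) - 205) = √(-2)*(0 - 205) = (I*√2)*(-205) = -205*I*√2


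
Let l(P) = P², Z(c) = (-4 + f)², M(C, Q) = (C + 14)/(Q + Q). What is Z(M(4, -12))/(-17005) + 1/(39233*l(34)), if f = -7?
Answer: -5487738103/771233682740 ≈ -0.0071155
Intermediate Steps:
M(C, Q) = (14 + C)/(2*Q) (M(C, Q) = (14 + C)/((2*Q)) = (14 + C)*(1/(2*Q)) = (14 + C)/(2*Q))
Z(c) = 121 (Z(c) = (-4 - 7)² = (-11)² = 121)
Z(M(4, -12))/(-17005) + 1/(39233*l(34)) = 121/(-17005) + 1/(39233*(34²)) = 121*(-1/17005) + (1/39233)/1156 = -121/17005 + (1/39233)*(1/1156) = -121/17005 + 1/45353348 = -5487738103/771233682740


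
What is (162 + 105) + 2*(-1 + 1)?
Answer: 267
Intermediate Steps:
(162 + 105) + 2*(-1 + 1) = 267 + 2*0 = 267 + 0 = 267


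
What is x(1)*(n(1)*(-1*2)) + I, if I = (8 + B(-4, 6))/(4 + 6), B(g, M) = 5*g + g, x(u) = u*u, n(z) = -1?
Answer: ⅖ ≈ 0.40000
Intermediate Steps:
x(u) = u²
B(g, M) = 6*g
I = -8/5 (I = (8 + 6*(-4))/(4 + 6) = (8 - 24)/10 = -16*⅒ = -8/5 ≈ -1.6000)
x(1)*(n(1)*(-1*2)) + I = 1²*(-(-1)*2) - 8/5 = 1*(-1*(-2)) - 8/5 = 1*2 - 8/5 = 2 - 8/5 = ⅖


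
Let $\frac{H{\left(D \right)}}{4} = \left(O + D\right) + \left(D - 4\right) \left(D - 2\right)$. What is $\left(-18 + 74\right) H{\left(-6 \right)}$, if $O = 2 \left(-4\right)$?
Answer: $14784$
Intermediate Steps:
$O = -8$
$H{\left(D \right)} = -32 + 4 D + 4 \left(-4 + D\right) \left(-2 + D\right)$ ($H{\left(D \right)} = 4 \left(\left(-8 + D\right) + \left(D - 4\right) \left(D - 2\right)\right) = 4 \left(\left(-8 + D\right) + \left(-4 + D\right) \left(-2 + D\right)\right) = 4 \left(-8 + D + \left(-4 + D\right) \left(-2 + D\right)\right) = -32 + 4 D + 4 \left(-4 + D\right) \left(-2 + D\right)$)
$\left(-18 + 74\right) H{\left(-6 \right)} = \left(-18 + 74\right) 4 \left(-6\right) \left(-5 - 6\right) = 56 \cdot 4 \left(-6\right) \left(-11\right) = 56 \cdot 264 = 14784$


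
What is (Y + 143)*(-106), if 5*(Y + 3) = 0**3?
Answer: -14840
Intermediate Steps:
Y = -3 (Y = -3 + (1/5)*0**3 = -3 + (1/5)*0 = -3 + 0 = -3)
(Y + 143)*(-106) = (-3 + 143)*(-106) = 140*(-106) = -14840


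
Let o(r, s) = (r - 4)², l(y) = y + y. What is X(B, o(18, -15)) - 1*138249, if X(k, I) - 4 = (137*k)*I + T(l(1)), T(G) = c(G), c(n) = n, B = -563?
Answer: -15255919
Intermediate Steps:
l(y) = 2*y
o(r, s) = (-4 + r)²
T(G) = G
X(k, I) = 6 + 137*I*k (X(k, I) = 4 + ((137*k)*I + 2*1) = 4 + (137*I*k + 2) = 4 + (2 + 137*I*k) = 6 + 137*I*k)
X(B, o(18, -15)) - 1*138249 = (6 + 137*(-4 + 18)²*(-563)) - 1*138249 = (6 + 137*14²*(-563)) - 138249 = (6 + 137*196*(-563)) - 138249 = (6 - 15117676) - 138249 = -15117670 - 138249 = -15255919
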